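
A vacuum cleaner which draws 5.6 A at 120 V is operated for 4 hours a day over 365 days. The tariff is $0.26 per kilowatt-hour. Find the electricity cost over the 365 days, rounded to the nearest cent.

$255.09

Power = 5.6 A × 120 V = 672 W = 0.672 kW
Runtime = 4 h/day × 365 days = 1460 h
Energy = 0.672 kW × 1460 h = 981.12 kWh
Cost = 981.12 kWh × $0.26/kWh = $255.09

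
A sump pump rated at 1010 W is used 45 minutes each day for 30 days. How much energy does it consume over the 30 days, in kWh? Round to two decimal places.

22.73 kWh

Runtime = 45 min × 30 = 1350 min = 22.5 h
Energy = 1.01 kW × 22.5 h = 22.725 kWh ≈ 22.73 kWh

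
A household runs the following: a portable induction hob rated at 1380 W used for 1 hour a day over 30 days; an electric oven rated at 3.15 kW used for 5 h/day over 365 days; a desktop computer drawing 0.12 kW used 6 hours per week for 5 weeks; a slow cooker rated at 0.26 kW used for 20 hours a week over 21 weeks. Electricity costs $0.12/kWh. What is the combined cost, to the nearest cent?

$708.35

portable induction hob: Runtime = 1 h/day × 30 days = 30 h
portable induction hob: 1.38 kW × 30 h = 41.4 kWh
electric oven: Runtime = 5 h/day × 365 days = 1825 h
electric oven: 3.15 kW × 1825 h = 5748.75 kWh
desktop computer: Runtime = 6 h/week × 5 weeks = 30 h
desktop computer: 0.12 kW × 30 h = 3.6 kWh
slow cooker: Runtime = 20 h/week × 21 weeks = 420 h
slow cooker: 0.26 kW × 420 h = 109.2 kWh
Total energy = 5902.95 kWh
Cost = 5902.95 × $0.12 = $708.35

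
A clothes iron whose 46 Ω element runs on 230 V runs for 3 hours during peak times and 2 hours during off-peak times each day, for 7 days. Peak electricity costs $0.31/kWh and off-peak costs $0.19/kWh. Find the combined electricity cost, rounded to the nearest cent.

Power = V²/R = 230²/46 = 1150 W = 1.15 kW
Peak energy = 1.15 kW × 3 h × 7 = 24.15 kWh
Off-peak energy = 1.15 kW × 2 h × 7 = 16.1 kWh
Cost = 24.15 × $0.31 + 16.1 × $0.19 = $7.4865 + $3.059 = $10.55

$10.55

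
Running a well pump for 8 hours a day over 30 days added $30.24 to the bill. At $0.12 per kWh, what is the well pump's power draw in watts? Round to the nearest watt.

Energy = $30.24 ÷ $0.12/kWh = 252 kWh
Runtime = 8 h/day × 30 days = 240 h
Power = 252 kWh ÷ 240 h = 1.05 kW = 1050 W

1050 W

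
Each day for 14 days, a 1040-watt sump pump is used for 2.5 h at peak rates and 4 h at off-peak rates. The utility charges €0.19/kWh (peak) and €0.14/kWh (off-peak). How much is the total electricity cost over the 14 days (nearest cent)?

€15.07

Peak energy = 1.04 kW × 2.5 h × 14 = 36.4 kWh
Off-peak energy = 1.04 kW × 4 h × 14 = 58.24 kWh
Cost = 36.4 × €0.19 + 58.24 × €0.14 = €6.916 + €8.1536 = €15.07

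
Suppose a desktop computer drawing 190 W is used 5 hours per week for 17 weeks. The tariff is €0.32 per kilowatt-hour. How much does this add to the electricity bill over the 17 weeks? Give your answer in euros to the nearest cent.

Runtime = 5 h/week × 17 weeks = 85 h
Energy = 0.19 kW × 85 h = 16.15 kWh
Cost = 16.15 kWh × €0.32/kWh = €5.17

€5.17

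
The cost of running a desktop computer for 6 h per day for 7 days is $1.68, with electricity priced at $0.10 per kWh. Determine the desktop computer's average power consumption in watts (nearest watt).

Energy = $1.68 ÷ $0.10/kWh = 16.8 kWh
Runtime = 6 h/day × 7 days = 42 h
Power = 16.8 kWh ÷ 42 h = 0.4 kW = 400 W

400 W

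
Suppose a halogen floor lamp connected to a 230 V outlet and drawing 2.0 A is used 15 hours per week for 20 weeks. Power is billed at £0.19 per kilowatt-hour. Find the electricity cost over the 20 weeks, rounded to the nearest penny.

£26.22

Power = 2.0 A × 230 V = 460 W = 0.46 kW
Runtime = 15 h/week × 20 weeks = 300 h
Energy = 0.46 kW × 300 h = 138 kWh
Cost = 138 kWh × £0.19/kWh = £26.22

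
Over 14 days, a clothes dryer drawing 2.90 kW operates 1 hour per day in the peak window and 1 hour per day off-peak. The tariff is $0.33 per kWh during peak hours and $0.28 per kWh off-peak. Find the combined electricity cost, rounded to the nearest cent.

Peak energy = 2.9 kW × 1 h × 14 = 40.6 kWh
Off-peak energy = 2.9 kW × 1 h × 14 = 40.6 kWh
Cost = 40.6 × $0.33 + 40.6 × $0.28 = $13.398 + $11.368 = $24.77

$24.77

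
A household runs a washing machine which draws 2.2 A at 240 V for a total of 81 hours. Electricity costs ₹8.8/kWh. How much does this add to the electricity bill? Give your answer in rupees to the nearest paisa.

Power = 2.2 A × 240 V = 528 W = 0.528 kW
Energy = 0.528 kW × 81 h = 42.768 kWh
Cost = 42.768 kWh × ₹8.8/kWh = ₹376.36

₹376.36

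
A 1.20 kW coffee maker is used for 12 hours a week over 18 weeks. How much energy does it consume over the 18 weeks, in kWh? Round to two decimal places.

Runtime = 12 h/week × 18 weeks = 216 h
Energy = 1.2 kW × 216 h = 259.2 kWh

259.20 kWh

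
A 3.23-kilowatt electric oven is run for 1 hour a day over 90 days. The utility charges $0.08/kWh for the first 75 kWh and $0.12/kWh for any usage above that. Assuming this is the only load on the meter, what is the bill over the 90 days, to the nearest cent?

$31.88

Runtime = 1 h/day × 90 days = 90 h
Energy = 3.23 kW × 90 h = 290.7 kWh
Tier 1 (0–75 kWh): 75 × $0.08 = $6
Above 75 kWh: 215.7 × $0.12 = $25.884
Bill = $31.88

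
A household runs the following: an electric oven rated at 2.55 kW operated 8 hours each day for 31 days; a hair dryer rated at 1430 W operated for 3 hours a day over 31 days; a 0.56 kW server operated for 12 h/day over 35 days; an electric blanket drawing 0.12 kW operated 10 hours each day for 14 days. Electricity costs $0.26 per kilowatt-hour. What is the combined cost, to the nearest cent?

electric oven: Runtime = 8 h/day × 31 days = 248 h
electric oven: 2.55 kW × 248 h = 632.4 kWh
hair dryer: Runtime = 3 h/day × 31 days = 93 h
hair dryer: 1.43 kW × 93 h = 132.99 kWh
server: Runtime = 12 h/day × 35 days = 420 h
server: 0.56 kW × 420 h = 235.2 kWh
electric blanket: Runtime = 10 h/day × 14 days = 140 h
electric blanket: 0.12 kW × 140 h = 16.8 kWh
Total energy = 1017.39 kWh
Cost = 1017.39 × $0.26 = $264.52

$264.52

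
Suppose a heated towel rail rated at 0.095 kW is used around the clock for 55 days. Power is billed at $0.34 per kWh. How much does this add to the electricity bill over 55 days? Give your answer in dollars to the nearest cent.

Runtime = 24 h × 55 = 1320 h
Energy = 0.095 kW × 1320 h = 125.4 kWh
Cost = 125.4 kWh × $0.34/kWh = $42.64

$42.64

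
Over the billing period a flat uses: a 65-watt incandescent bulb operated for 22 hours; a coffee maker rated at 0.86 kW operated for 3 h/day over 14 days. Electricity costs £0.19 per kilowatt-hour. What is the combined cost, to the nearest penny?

£7.13

incandescent bulb: 0.065 kW × 22 h = 1.43 kWh
coffee maker: Runtime = 3 h/day × 14 days = 42 h
coffee maker: 0.86 kW × 42 h = 36.12 kWh
Total energy = 37.55 kWh
Cost = 37.55 × £0.19 = £7.13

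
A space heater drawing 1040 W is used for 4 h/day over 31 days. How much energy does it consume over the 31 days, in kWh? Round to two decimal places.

128.96 kWh

Runtime = 4 h/day × 31 days = 124 h
Energy = 1.04 kW × 124 h = 128.96 kWh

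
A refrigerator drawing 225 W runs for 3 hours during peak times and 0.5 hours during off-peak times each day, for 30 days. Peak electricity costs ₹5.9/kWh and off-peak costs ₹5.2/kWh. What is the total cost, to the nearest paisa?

₹137.03

Peak energy = 0.225 kW × 3 h × 30 = 20.25 kWh
Off-peak energy = 0.225 kW × 0.5 h × 30 = 3.375 kWh
Cost = 20.25 × ₹5.9 + 3.375 × ₹5.2 = ₹119.475 + ₹17.55 = ₹137.03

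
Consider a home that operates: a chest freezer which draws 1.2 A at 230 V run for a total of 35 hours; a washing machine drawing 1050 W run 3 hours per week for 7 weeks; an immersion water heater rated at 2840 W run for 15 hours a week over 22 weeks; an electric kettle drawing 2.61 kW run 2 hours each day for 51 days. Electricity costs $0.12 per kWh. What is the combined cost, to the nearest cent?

chest freezer: Power = 1.2 A × 230 V = 276 W = 0.276 kW
chest freezer: 0.276 kW × 35 h = 9.66 kWh
washing machine: Runtime = 3 h/week × 7 weeks = 21 h
washing machine: 1.05 kW × 21 h = 22.05 kWh
immersion water heater: Runtime = 15 h/week × 22 weeks = 330 h
immersion water heater: 2.84 kW × 330 h = 937.2 kWh
electric kettle: Runtime = 2 h/day × 51 days = 102 h
electric kettle: 2.61 kW × 102 h = 266.22 kWh
Total energy = 1235.13 kWh
Cost = 1235.13 × $0.12 = $148.22

$148.22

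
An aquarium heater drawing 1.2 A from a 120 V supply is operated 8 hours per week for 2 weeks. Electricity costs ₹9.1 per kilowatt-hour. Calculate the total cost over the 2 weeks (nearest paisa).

Power = 1.2 A × 120 V = 144 W = 0.144 kW
Runtime = 8 h/week × 2 weeks = 16 h
Energy = 0.144 kW × 16 h = 2.304 kWh
Cost = 2.304 kWh × ₹9.1/kWh = ₹20.97

₹20.97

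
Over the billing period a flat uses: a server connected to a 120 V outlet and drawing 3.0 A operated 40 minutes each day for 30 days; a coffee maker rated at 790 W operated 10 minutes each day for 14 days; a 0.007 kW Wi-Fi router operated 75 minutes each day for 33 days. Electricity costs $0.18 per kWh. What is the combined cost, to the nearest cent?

$1.68

server: Power = 3.0 A × 120 V = 360 W = 0.36 kW
server: Runtime = 40 min × 30 = 1200 min = 20 h
server: 0.36 kW × 20 h = 7.2 kWh
coffee maker: Runtime = 10 min × 14 = 140 min = 2.333333… h
coffee maker: 0.79 kW × 2.333333… h = 1.843333… kWh
Wi-Fi router: Runtime = 75 min × 33 = 2475 min = 41.25 h
Wi-Fi router: 0.007 kW × 41.25 h = 0.28875 kWh
Total energy = 9.332083… kWh
Cost = 9.332083… × $0.18 = $1.68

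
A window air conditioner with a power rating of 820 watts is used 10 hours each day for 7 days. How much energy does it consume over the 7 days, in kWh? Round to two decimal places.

57.40 kWh

Runtime = 10 h/day × 7 days = 70 h
Energy = 0.82 kW × 70 h = 57.4 kWh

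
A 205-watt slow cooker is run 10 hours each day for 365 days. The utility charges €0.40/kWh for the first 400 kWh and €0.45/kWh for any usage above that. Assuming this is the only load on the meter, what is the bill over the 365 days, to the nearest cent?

€316.71

Runtime = 10 h/day × 365 days = 3650 h
Energy = 0.205 kW × 3650 h = 748.25 kWh
Tier 1 (0–400 kWh): 400 × €0.40 = €160
Above 400 kWh: 348.25 × €0.45 = €156.7125
Bill = €316.71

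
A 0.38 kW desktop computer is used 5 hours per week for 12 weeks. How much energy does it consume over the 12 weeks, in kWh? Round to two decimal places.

Runtime = 5 h/week × 12 weeks = 60 h
Energy = 0.38 kW × 60 h = 22.8 kWh

22.80 kWh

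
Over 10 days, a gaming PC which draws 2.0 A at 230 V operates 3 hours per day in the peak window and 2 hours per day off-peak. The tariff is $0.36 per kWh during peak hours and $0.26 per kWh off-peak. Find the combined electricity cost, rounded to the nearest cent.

Power = 2.0 A × 230 V = 460 W = 0.46 kW
Peak energy = 0.46 kW × 3 h × 10 = 13.8 kWh
Off-peak energy = 0.46 kW × 2 h × 10 = 9.2 kWh
Cost = 13.8 × $0.36 + 9.2 × $0.26 = $4.968 + $2.392 = $7.36

$7.36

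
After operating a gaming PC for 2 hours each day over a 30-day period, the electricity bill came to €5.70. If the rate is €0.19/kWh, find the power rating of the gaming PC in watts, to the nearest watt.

500 W

Energy = €5.70 ÷ €0.19/kWh = 30 kWh
Runtime = 2 h/day × 30 days = 60 h
Power = 30 kWh ÷ 60 h = 0.5 kW = 500 W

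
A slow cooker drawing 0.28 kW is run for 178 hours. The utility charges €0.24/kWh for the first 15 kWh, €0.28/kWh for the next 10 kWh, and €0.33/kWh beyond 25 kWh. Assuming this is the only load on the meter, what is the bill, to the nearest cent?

€14.60

Energy = 0.28 kW × 178 h = 49.84 kWh
Tier 1 (0–15 kWh): 15 × €0.24 = €3.6
Tier 2 (15–25 kWh): 10 × €0.28 = €2.8
Above 25 kWh: 24.84 × €0.33 = €8.1972
Bill = €14.60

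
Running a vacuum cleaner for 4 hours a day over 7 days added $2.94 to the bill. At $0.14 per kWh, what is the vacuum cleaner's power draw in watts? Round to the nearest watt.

Energy = $2.94 ÷ $0.14/kWh = 21 kWh
Runtime = 4 h/day × 7 days = 28 h
Power = 21 kWh ÷ 28 h = 0.75 kW = 750 W

750 W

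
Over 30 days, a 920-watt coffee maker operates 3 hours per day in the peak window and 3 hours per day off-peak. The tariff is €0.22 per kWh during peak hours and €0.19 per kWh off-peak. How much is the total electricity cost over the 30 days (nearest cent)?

€33.95

Peak energy = 0.92 kW × 3 h × 30 = 82.8 kWh
Off-peak energy = 0.92 kW × 3 h × 30 = 82.8 kWh
Cost = 82.8 × €0.22 + 82.8 × €0.19 = €18.216 + €15.732 = €33.95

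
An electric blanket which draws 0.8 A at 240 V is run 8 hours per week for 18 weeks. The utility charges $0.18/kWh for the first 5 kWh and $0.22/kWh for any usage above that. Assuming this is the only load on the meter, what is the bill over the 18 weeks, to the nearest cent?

$5.88

Power = 0.8 A × 240 V = 192 W = 0.192 kW
Runtime = 8 h/week × 18 weeks = 144 h
Energy = 0.192 kW × 144 h = 27.648 kWh
Tier 1 (0–5 kWh): 5 × $0.18 = $0.9
Above 5 kWh: 22.648 × $0.22 = $4.98256
Bill = $5.88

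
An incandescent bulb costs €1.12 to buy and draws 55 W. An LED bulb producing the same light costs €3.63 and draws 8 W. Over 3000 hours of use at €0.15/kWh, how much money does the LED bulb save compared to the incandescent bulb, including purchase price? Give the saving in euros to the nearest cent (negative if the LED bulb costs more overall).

incandescent bulb: €1.12 + (55/1000) kW × 3000 h × €0.15 = €1.12 + €24.75 = €25.87
LED bulb: €3.63 + (8/1000) kW × 3000 h × €0.15 = €3.63 + €3.6 = €7.23
Saving = €25.87 − €7.23 = €18.64

€18.64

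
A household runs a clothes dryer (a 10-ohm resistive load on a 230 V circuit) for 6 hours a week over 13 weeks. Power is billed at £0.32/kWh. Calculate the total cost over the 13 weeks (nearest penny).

£132.04

Power = V²/R = 230²/10 = 5290 W = 5.29 kW
Runtime = 6 h/week × 13 weeks = 78 h
Energy = 5.29 kW × 78 h = 412.62 kWh
Cost = 412.62 kWh × £0.32/kWh = £132.04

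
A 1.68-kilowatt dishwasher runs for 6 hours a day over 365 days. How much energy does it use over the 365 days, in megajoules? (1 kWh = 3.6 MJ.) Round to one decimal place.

Runtime = 6 h/day × 365 days = 2190 h
Energy = 1.68 kW × 2190 h = 3679.2 kWh
= 3679.2 × 3.6 MJ = 13245.1 MJ

13245.1 MJ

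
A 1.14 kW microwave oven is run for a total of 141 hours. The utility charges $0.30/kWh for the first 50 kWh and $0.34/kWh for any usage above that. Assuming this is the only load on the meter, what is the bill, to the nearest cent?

$52.65

Energy = 1.14 kW × 141 h = 160.74 kWh
Tier 1 (0–50 kWh): 50 × $0.30 = $15
Above 50 kWh: 110.74 × $0.34 = $37.6516
Bill = $52.65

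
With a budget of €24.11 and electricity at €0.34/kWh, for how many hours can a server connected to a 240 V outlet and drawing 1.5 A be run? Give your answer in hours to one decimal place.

197.0 h

Power = 1.5 A × 240 V = 360 W = 0.36 kW
Energy available = €24.11 ÷ €0.34/kWh = 70.9118 kWh
Hours = 70.9118 kWh ÷ 0.36 kW = 197.0 h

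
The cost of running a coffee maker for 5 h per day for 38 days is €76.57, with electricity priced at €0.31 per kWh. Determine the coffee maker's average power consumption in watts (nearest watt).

1300 W

Energy = €76.57 ÷ €0.31/kWh = 247 kWh
Runtime = 5 h/day × 38 days = 190 h
Power = 247 kWh ÷ 190 h = 1.3 kW = 1300 W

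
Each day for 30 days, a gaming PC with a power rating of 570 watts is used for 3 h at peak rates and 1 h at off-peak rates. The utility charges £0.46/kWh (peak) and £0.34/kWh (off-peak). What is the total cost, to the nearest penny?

Peak energy = 0.57 kW × 3 h × 30 = 51.3 kWh
Off-peak energy = 0.57 kW × 1 h × 30 = 17.1 kWh
Cost = 51.3 × £0.46 + 17.1 × £0.34 = £23.598 + £5.814 = £29.41

£29.41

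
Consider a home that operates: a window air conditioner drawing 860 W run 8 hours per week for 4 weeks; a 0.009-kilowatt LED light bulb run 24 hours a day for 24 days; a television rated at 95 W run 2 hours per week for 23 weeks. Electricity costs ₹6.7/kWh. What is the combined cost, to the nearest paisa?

window air conditioner: Runtime = 8 h/week × 4 weeks = 32 h
window air conditioner: 0.86 kW × 32 h = 27.52 kWh
LED light bulb: Runtime = 24 h × 24 = 576 h
LED light bulb: 0.009 kW × 576 h = 5.184 kWh
television: Runtime = 2 h/week × 23 weeks = 46 h
television: 0.095 kW × 46 h = 4.37 kWh
Total energy = 37.074 kWh
Cost = 37.074 × ₹6.7 = ₹248.40

₹248.40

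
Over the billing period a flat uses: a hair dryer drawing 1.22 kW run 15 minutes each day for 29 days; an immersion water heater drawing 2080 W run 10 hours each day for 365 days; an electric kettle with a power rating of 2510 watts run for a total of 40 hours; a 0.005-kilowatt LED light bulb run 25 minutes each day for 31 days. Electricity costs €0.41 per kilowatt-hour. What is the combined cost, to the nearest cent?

hair dryer: Runtime = 15 min × 29 = 435 min = 7.25 h
hair dryer: 1.22 kW × 7.25 h = 8.845 kWh
immersion water heater: Runtime = 10 h/day × 365 days = 3650 h
immersion water heater: 2.08 kW × 3650 h = 7592 kWh
electric kettle: 2.51 kW × 40 h = 100.4 kWh
LED light bulb: Runtime = 25 min × 31 = 775 min = 12.916666… h
LED light bulb: 0.005 kW × 12.916666… h = 0.064583… kWh
Total energy = 7701.309583… kWh
Cost = 7701.309583… × €0.41 = €3157.54

€3157.54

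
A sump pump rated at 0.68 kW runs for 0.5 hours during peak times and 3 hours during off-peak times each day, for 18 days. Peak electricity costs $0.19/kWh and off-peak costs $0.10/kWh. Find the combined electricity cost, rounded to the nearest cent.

Peak energy = 0.68 kW × 0.5 h × 18 = 6.12 kWh
Off-peak energy = 0.68 kW × 3 h × 18 = 36.72 kWh
Cost = 6.12 × $0.19 + 36.72 × $0.10 = $1.1628 + $3.672 = $4.83

$4.83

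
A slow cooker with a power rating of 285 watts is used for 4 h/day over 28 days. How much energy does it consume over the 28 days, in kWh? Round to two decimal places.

Runtime = 4 h/day × 28 days = 112 h
Energy = 0.285 kW × 112 h = 31.92 kWh

31.92 kWh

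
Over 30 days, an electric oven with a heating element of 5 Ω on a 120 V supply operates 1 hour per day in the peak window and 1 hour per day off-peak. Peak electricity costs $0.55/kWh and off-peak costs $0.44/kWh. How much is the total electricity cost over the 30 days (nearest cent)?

$85.54

Power = V²/R = 120²/5 = 2880 W = 2.88 kW
Peak energy = 2.88 kW × 1 h × 30 = 86.4 kWh
Off-peak energy = 2.88 kW × 1 h × 30 = 86.4 kWh
Cost = 86.4 × $0.55 + 86.4 × $0.44 = $47.52 + $38.016 = $85.54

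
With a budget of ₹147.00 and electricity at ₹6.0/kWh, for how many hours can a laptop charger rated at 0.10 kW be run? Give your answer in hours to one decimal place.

Energy available = ₹147.00 ÷ ₹6.0/kWh = 24.5 kWh
Hours = 24.5 kWh ÷ 0.1 kW = 245.0 h

245.0 h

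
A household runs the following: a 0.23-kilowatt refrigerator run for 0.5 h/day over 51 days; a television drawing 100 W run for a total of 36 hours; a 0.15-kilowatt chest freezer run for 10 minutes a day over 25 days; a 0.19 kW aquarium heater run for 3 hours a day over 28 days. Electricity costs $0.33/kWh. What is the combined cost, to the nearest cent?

refrigerator: Runtime = 0.5 h/day × 51 days = 25.5 h
refrigerator: 0.23 kW × 25.5 h = 5.865 kWh
television: 0.1 kW × 36 h = 3.6 kWh
chest freezer: Runtime = 10 min × 25 = 250 min = 4.166666… h
chest freezer: 0.15 kW × 4.166666… h = 0.625 kWh
aquarium heater: Runtime = 3 h/day × 28 days = 84 h
aquarium heater: 0.19 kW × 84 h = 15.96 kWh
Total energy = 26.05 kWh
Cost = 26.05 × $0.33 = $8.60

$8.60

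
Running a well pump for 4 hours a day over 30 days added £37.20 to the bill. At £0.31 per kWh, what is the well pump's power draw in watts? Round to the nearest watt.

Energy = £37.20 ÷ £0.31/kWh = 120 kWh
Runtime = 4 h/day × 30 days = 120 h
Power = 120 kWh ÷ 120 h = 1 kW = 1000 W

1000 W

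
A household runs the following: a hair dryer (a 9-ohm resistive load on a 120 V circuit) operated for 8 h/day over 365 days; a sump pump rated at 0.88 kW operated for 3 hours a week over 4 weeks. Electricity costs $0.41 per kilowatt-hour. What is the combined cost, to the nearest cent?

hair dryer: Power = V²/R = 120²/9 = 1600 W = 1.6 kW
hair dryer: Runtime = 8 h/day × 365 days = 2920 h
hair dryer: 1.6 kW × 2920 h = 4672 kWh
sump pump: Runtime = 3 h/week × 4 weeks = 12 h
sump pump: 0.88 kW × 12 h = 10.56 kWh
Total energy = 4682.56 kWh
Cost = 4682.56 × $0.41 = $1919.85

$1919.85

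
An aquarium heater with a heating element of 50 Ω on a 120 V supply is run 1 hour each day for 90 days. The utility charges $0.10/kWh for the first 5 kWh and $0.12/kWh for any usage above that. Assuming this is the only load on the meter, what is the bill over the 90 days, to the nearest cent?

$3.01

Power = V²/R = 120²/50 = 288 W = 0.288 kW
Runtime = 1 h/day × 90 days = 90 h
Energy = 0.288 kW × 90 h = 25.92 kWh
Tier 1 (0–5 kWh): 5 × $0.10 = $0.5
Above 5 kWh: 20.92 × $0.12 = $2.5104
Bill = $3.01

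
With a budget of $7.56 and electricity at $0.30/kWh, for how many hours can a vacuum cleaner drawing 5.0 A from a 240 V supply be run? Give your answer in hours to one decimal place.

21.0 h

Power = 5.0 A × 240 V = 1200 W = 1.2 kW
Energy available = $7.56 ÷ $0.30/kWh = 25.2 kWh
Hours = 25.2 kWh ÷ 1.2 kW = 21.0 h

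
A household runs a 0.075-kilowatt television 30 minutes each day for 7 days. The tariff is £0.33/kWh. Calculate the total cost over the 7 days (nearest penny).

Runtime = 30 min × 7 = 210 min = 3.5 h
Energy = 0.075 kW × 3.5 h = 0.2625 kWh
Cost = 0.2625 kWh × £0.33/kWh = £0.09

£0.09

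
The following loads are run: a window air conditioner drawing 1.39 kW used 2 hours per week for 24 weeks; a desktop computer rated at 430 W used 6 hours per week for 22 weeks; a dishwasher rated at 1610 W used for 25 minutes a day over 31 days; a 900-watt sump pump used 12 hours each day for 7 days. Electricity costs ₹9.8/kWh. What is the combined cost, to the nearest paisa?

₹2154.78

window air conditioner: Runtime = 2 h/week × 24 weeks = 48 h
window air conditioner: 1.39 kW × 48 h = 66.72 kWh
desktop computer: Runtime = 6 h/week × 22 weeks = 132 h
desktop computer: 0.43 kW × 132 h = 56.76 kWh
dishwasher: Runtime = 25 min × 31 = 775 min = 12.916666… h
dishwasher: 1.61 kW × 12.916666… h = 20.795833… kWh
sump pump: Runtime = 12 h/day × 7 days = 84 h
sump pump: 0.9 kW × 84 h = 75.6 kWh
Total energy = 219.875833… kWh
Cost = 219.875833… × ₹9.8 = ₹2154.78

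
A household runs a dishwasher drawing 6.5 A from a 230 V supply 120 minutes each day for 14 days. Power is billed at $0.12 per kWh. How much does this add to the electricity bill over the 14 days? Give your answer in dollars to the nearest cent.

$5.02

Power = 6.5 A × 230 V = 1495 W = 1.495 kW
Runtime = 120 min × 14 = 1680 min = 28 h
Energy = 1.495 kW × 28 h = 41.86 kWh
Cost = 41.86 kWh × $0.12/kWh = $5.02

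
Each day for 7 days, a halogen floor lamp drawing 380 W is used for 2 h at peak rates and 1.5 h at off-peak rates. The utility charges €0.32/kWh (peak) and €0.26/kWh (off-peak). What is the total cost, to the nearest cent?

€2.74

Peak energy = 0.38 kW × 2 h × 7 = 5.32 kWh
Off-peak energy = 0.38 kW × 1.5 h × 7 = 3.99 kWh
Cost = 5.32 × €0.32 + 3.99 × €0.26 = €1.7024 + €1.0374 = €2.74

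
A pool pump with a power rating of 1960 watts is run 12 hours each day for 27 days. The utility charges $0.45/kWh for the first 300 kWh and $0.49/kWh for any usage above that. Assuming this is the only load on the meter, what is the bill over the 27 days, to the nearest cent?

$299.17

Runtime = 12 h/day × 27 days = 324 h
Energy = 1.96 kW × 324 h = 635.04 kWh
Tier 1 (0–300 kWh): 300 × $0.45 = $135
Above 300 kWh: 335.04 × $0.49 = $164.1696
Bill = $299.17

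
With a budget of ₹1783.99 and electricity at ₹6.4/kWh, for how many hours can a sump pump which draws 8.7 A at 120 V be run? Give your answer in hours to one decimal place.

267.0 h

Power = 8.7 A × 120 V = 1044 W = 1.044 kW
Energy available = ₹1783.99 ÷ ₹6.4/kWh = 278.7484 kWh
Hours = 278.7484 kWh ÷ 1.044 kW = 267.0 h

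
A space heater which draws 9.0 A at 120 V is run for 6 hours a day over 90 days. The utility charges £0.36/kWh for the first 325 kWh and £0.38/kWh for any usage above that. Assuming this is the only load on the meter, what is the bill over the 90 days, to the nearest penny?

Power = 9.0 A × 120 V = 1080 W = 1.08 kW
Runtime = 6 h/day × 90 days = 540 h
Energy = 1.08 kW × 540 h = 583.2 kWh
Tier 1 (0–325 kWh): 325 × £0.36 = £117
Above 325 kWh: 258.2 × £0.38 = £98.116
Bill = £215.12

£215.12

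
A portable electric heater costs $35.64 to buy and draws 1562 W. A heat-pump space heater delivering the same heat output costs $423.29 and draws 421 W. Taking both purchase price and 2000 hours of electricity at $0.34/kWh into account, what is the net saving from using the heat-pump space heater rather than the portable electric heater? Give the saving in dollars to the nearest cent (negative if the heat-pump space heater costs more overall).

portable electric heater: $35.64 + (1562/1000) kW × 2000 h × $0.34 = $35.64 + $1062.16 = $1097.8
heat-pump space heater: $423.29 + (421/1000) kW × 2000 h × $0.34 = $423.29 + $286.28 = $709.57
Saving = $1097.8 − $709.57 = $388.23

$388.23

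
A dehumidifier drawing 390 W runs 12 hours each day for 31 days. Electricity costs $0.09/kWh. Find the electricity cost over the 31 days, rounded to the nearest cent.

$13.06

Runtime = 12 h/day × 31 days = 372 h
Energy = 0.39 kW × 372 h = 145.08 kWh
Cost = 145.08 kWh × $0.09/kWh = $13.06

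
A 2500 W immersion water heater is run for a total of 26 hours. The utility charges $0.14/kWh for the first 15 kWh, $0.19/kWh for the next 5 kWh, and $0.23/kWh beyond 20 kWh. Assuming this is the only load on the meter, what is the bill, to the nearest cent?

Energy = 2.5 kW × 26 h = 65 kWh
Tier 1 (0–15 kWh): 15 × $0.14 = $2.1
Tier 2 (15–20 kWh): 5 × $0.19 = $0.95
Above 20 kWh: 45 × $0.23 = $10.35
Bill = $13.40

$13.40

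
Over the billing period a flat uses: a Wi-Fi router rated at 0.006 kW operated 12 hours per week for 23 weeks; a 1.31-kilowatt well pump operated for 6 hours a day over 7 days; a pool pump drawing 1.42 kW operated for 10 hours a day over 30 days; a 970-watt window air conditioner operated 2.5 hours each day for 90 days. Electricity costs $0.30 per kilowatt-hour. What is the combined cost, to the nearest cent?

Wi-Fi router: Runtime = 12 h/week × 23 weeks = 276 h
Wi-Fi router: 0.006 kW × 276 h = 1.656 kWh
well pump: Runtime = 6 h/day × 7 days = 42 h
well pump: 1.31 kW × 42 h = 55.02 kWh
pool pump: Runtime = 10 h/day × 30 days = 300 h
pool pump: 1.42 kW × 300 h = 426 kWh
window air conditioner: Runtime = 2.5 h/day × 90 days = 225 h
window air conditioner: 0.97 kW × 225 h = 218.25 kWh
Total energy = 700.926 kWh
Cost = 700.926 × $0.30 = $210.28

$210.28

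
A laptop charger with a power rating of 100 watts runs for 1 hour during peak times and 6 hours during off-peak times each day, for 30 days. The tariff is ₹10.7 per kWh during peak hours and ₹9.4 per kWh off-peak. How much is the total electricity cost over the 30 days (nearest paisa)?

Peak energy = 0.1 kW × 1 h × 30 = 3 kWh
Off-peak energy = 0.1 kW × 6 h × 30 = 18 kWh
Cost = 3 × ₹10.7 + 18 × ₹9.4 = ₹32.1 + ₹169.2 = ₹201.30

₹201.30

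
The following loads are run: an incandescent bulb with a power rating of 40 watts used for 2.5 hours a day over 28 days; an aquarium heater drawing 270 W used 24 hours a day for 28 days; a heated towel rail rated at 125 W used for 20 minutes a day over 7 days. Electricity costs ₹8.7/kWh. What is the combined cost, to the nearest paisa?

₹1605.43

incandescent bulb: Runtime = 2.5 h/day × 28 days = 70 h
incandescent bulb: 0.04 kW × 70 h = 2.8 kWh
aquarium heater: Runtime = 24 h × 28 = 672 h
aquarium heater: 0.27 kW × 672 h = 181.44 kWh
heated towel rail: Runtime = 20 min × 7 = 140 min = 2.333333… h
heated towel rail: 0.125 kW × 2.333333… h = 0.291666… kWh
Total energy = 184.531666… kWh
Cost = 184.531666… × ₹8.7 = ₹1605.43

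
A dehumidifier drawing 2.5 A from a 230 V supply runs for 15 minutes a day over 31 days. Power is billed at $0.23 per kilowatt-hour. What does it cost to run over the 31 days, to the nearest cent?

$1.02

Power = 2.5 A × 230 V = 575 W = 0.575 kW
Runtime = 15 min × 31 = 465 min = 7.75 h
Energy = 0.575 kW × 7.75 h = 4.45625 kWh
Cost = 4.45625 kWh × $0.23/kWh = $1.02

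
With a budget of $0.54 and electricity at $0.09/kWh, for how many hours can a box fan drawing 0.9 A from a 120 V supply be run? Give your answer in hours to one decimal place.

55.6 h

Power = 0.9 A × 120 V = 108 W = 0.108 kW
Energy available = $0.54 ÷ $0.09/kWh = 6 kWh
Hours = 6 kWh ÷ 0.108 kW = 55.6 h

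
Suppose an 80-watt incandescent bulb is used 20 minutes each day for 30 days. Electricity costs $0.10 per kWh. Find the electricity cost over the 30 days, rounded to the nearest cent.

$0.08

Runtime = 20 min × 30 = 600 min = 10 h
Energy = 0.08 kW × 10 h = 0.8 kWh
Cost = 0.8 kWh × $0.10/kWh = $0.08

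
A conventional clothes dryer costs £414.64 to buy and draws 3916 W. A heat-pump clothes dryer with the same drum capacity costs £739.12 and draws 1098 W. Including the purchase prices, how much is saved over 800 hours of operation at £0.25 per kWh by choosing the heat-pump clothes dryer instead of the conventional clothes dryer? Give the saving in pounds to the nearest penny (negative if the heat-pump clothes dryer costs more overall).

conventional clothes dryer: £414.64 + (3916/1000) kW × 800 h × £0.25 = £414.64 + £783.2 = £1197.84
heat-pump clothes dryer: £739.12 + (1098/1000) kW × 800 h × £0.25 = £739.12 + £219.6 = £958.72
Saving = £1197.84 − £958.72 = £239.12

£239.12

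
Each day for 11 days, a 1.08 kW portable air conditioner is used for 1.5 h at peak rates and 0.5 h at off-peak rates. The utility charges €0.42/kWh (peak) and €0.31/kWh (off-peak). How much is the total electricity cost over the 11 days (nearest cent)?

Peak energy = 1.08 kW × 1.5 h × 11 = 17.82 kWh
Off-peak energy = 1.08 kW × 0.5 h × 11 = 5.94 kWh
Cost = 17.82 × €0.42 + 5.94 × €0.31 = €7.4844 + €1.8414 = €9.33

€9.33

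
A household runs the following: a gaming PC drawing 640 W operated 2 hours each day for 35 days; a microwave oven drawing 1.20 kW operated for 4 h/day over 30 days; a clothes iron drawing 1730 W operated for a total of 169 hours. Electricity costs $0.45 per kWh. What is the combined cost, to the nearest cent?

gaming PC: Runtime = 2 h/day × 35 days = 70 h
gaming PC: 0.64 kW × 70 h = 44.8 kWh
microwave oven: Runtime = 4 h/day × 30 days = 120 h
microwave oven: 1.2 kW × 120 h = 144 kWh
clothes iron: 1.73 kW × 169 h = 292.37 kWh
Total energy = 481.17 kWh
Cost = 481.17 × $0.45 = $216.53

$216.53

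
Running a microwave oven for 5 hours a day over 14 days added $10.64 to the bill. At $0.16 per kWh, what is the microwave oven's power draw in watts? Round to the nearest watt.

Energy = $10.64 ÷ $0.16/kWh = 66.5 kWh
Runtime = 5 h/day × 14 days = 70 h
Power = 66.5 kWh ÷ 70 h = 0.95 kW = 950 W

950 W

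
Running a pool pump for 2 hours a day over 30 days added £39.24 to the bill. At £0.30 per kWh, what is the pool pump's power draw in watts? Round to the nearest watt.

Energy = £39.24 ÷ £0.30/kWh = 130.8 kWh
Runtime = 2 h/day × 30 days = 60 h
Power = 130.8 kWh ÷ 60 h = 2.18 kW = 2180 W

2180 W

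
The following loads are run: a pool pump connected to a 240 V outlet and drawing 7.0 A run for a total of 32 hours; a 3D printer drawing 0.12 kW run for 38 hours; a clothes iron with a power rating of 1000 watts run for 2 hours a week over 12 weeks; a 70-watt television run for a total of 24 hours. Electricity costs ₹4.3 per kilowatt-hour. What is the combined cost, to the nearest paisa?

₹361.20

pool pump: Power = 7.0 A × 240 V = 1680 W = 1.68 kW
pool pump: 1.68 kW × 32 h = 53.76 kWh
3D printer: 0.12 kW × 38 h = 4.56 kWh
clothes iron: Runtime = 2 h/week × 12 weeks = 24 h
clothes iron: 1 kW × 24 h = 24 kWh
television: 0.07 kW × 24 h = 1.68 kWh
Total energy = 84 kWh
Cost = 84 × ₹4.3 = ₹361.20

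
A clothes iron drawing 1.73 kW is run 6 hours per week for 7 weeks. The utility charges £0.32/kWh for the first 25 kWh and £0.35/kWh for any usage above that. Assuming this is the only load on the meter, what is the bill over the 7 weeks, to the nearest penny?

Runtime = 6 h/week × 7 weeks = 42 h
Energy = 1.73 kW × 42 h = 72.66 kWh
Tier 1 (0–25 kWh): 25 × £0.32 = £8
Above 25 kWh: 47.66 × £0.35 = £16.681
Bill = £24.68

£24.68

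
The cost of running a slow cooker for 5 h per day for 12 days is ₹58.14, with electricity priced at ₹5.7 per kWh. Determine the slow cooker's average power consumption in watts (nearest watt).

Energy = ₹58.14 ÷ ₹5.7/kWh = 10.2 kWh
Runtime = 5 h/day × 12 days = 60 h
Power = 10.2 kWh ÷ 60 h = 0.17 kW = 170 W

170 W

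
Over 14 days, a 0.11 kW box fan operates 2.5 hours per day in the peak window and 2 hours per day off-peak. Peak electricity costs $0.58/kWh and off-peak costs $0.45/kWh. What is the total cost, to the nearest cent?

$3.62

Peak energy = 0.11 kW × 2.5 h × 14 = 3.85 kWh
Off-peak energy = 0.11 kW × 2 h × 14 = 3.08 kWh
Cost = 3.85 × $0.58 + 3.08 × $0.45 = $2.233 + $1.386 = $3.62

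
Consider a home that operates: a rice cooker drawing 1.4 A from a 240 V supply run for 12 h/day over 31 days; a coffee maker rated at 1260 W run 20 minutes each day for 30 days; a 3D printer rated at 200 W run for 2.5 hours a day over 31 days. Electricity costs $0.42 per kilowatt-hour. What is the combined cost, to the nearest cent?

$64.30

rice cooker: Power = 1.4 A × 240 V = 336 W = 0.336 kW
rice cooker: Runtime = 12 h/day × 31 days = 372 h
rice cooker: 0.336 kW × 372 h = 124.992 kWh
coffee maker: Runtime = 20 min × 30 = 600 min = 10 h
coffee maker: 1.26 kW × 10 h = 12.6 kWh
3D printer: Runtime = 2.5 h/day × 31 days = 77.5 h
3D printer: 0.2 kW × 77.5 h = 15.5 kWh
Total energy = 153.092 kWh
Cost = 153.092 × $0.42 = $64.30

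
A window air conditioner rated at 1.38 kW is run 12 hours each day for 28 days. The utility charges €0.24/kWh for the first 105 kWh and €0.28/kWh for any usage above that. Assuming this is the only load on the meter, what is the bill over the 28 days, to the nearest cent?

Runtime = 12 h/day × 28 days = 336 h
Energy = 1.38 kW × 336 h = 463.68 kWh
Tier 1 (0–105 kWh): 105 × €0.24 = €25.2
Above 105 kWh: 358.68 × €0.28 = €100.4304
Bill = €125.63

€125.63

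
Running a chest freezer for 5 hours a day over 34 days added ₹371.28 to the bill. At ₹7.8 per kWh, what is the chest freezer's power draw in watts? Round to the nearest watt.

280 W

Energy = ₹371.28 ÷ ₹7.8/kWh = 47.6 kWh
Runtime = 5 h/day × 34 days = 170 h
Power = 47.6 kWh ÷ 170 h = 0.28 kW = 280 W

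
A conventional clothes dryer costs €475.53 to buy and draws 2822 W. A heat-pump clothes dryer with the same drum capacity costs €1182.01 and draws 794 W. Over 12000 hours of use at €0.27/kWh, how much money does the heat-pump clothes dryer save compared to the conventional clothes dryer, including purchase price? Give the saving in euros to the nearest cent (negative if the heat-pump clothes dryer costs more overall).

€5864.24

conventional clothes dryer: €475.53 + (2822/1000) kW × 12000 h × €0.27 = €475.53 + €9143.28 = €9618.81
heat-pump clothes dryer: €1182.01 + (794/1000) kW × 12000 h × €0.27 = €1182.01 + €2572.56 = €3754.57
Saving = €9618.81 − €3754.57 = €5864.24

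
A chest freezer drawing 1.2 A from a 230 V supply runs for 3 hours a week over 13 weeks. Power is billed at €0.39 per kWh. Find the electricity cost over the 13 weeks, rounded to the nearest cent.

Power = 1.2 A × 230 V = 276 W = 0.276 kW
Runtime = 3 h/week × 13 weeks = 39 h
Energy = 0.276 kW × 39 h = 10.764 kWh
Cost = 10.764 kWh × €0.39/kWh = €4.20

€4.20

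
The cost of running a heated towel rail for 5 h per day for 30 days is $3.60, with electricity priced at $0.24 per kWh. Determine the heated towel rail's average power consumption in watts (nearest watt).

Energy = $3.60 ÷ $0.24/kWh = 15 kWh
Runtime = 5 h/day × 30 days = 150 h
Power = 15 kWh ÷ 150 h = 0.1 kW = 100 W

100 W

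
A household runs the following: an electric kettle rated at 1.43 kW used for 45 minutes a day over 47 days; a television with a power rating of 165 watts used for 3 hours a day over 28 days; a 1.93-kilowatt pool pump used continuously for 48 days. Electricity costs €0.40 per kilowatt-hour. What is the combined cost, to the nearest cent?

electric kettle: Runtime = 45 min × 47 = 2115 min = 35.25 h
electric kettle: 1.43 kW × 35.25 h = 50.4075 kWh
television: Runtime = 3 h/day × 28 days = 84 h
television: 0.165 kW × 84 h = 13.86 kWh
pool pump: Runtime = 24 h × 48 = 1152 h
pool pump: 1.93 kW × 1152 h = 2223.36 kWh
Total energy = 2287.6275 kWh
Cost = 2287.6275 × €0.40 = €915.05

€915.05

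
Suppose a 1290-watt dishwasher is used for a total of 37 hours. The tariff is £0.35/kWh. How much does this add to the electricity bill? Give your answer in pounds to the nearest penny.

Energy = 1.29 kW × 37 h = 47.73 kWh
Cost = 47.73 kWh × £0.35/kWh = £16.71

£16.71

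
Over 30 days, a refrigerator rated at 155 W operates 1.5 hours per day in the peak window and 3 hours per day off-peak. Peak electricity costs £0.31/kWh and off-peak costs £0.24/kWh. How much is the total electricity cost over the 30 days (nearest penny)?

Peak energy = 0.155 kW × 1.5 h × 30 = 6.975 kWh
Off-peak energy = 0.155 kW × 3 h × 30 = 13.95 kWh
Cost = 6.975 × £0.31 + 13.95 × £0.24 = £2.16225 + £3.348 = £5.51

£5.51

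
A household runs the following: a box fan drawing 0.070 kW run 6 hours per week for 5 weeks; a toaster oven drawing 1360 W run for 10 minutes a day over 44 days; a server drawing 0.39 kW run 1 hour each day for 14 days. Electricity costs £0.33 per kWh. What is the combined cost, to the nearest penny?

£5.79

box fan: Runtime = 6 h/week × 5 weeks = 30 h
box fan: 0.07 kW × 30 h = 2.1 kWh
toaster oven: Runtime = 10 min × 44 = 440 min = 7.333333… h
toaster oven: 1.36 kW × 7.333333… h = 9.973333… kWh
server: Runtime = 1 h/day × 14 days = 14 h
server: 0.39 kW × 14 h = 5.46 kWh
Total energy = 17.533333… kWh
Cost = 17.533333… × £0.33 = £5.79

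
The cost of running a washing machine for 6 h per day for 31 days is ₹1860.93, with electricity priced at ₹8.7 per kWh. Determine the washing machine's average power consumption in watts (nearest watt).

1150 W

Energy = ₹1860.93 ÷ ₹8.7/kWh = 213.9 kWh
Runtime = 6 h/day × 31 days = 186 h
Power = 213.9 kWh ÷ 186 h = 1.15 kW = 1150 W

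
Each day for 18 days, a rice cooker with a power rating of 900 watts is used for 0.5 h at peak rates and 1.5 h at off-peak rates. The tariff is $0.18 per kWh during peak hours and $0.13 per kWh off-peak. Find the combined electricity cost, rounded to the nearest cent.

Peak energy = 0.9 kW × 0.5 h × 18 = 8.1 kWh
Off-peak energy = 0.9 kW × 1.5 h × 18 = 24.3 kWh
Cost = 8.1 × $0.18 + 24.3 × $0.13 = $1.458 + $3.159 = $4.62

$4.62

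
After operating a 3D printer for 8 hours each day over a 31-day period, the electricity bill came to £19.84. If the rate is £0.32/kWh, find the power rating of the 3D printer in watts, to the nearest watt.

250 W

Energy = £19.84 ÷ £0.32/kWh = 62 kWh
Runtime = 8 h/day × 31 days = 248 h
Power = 62 kWh ÷ 248 h = 0.25 kW = 250 W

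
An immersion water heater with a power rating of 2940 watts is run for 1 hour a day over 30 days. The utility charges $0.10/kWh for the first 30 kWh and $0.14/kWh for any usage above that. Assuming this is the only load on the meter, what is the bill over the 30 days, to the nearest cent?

Runtime = 1 h/day × 30 days = 30 h
Energy = 2.94 kW × 30 h = 88.2 kWh
Tier 1 (0–30 kWh): 30 × $0.10 = $3
Above 30 kWh: 58.2 × $0.14 = $8.148
Bill = $11.15

$11.15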